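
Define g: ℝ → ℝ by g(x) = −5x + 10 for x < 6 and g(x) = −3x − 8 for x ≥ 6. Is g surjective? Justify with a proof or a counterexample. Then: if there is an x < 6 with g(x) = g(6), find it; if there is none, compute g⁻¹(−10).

Both pieces are strictly decreasing (slopes −5 and −3), so each is injective on its own interval.
The left piece maps (−∞, 6) onto (−20, ∞); the right piece maps [6, ∞) onto (−∞, −26].
The union (−20, ∞) ∪ (−∞, −26] omits the interval between −20 and −26; in particular −20 has no preimage. So g is not surjective.
Because the two images are disjoint, no x < 6 has g(x) = g(6), so we compute g⁻¹(−10): −10 lies in (−20, ∞), so solve −5x + 10 = −10: x = (−10 − 10)/(−5) = 4.

4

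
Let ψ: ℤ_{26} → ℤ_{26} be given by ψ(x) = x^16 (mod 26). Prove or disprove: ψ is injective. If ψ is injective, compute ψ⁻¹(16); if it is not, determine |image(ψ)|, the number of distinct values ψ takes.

ψ(1) = 1^16 = 1.
ψ(5): Repeated squaring mod 26: 5^1 ≡ 5, 5^2 ≡ 5² = 25, 5^4 ≡ 25² = 625 ≡ 1, 5^8 ≡ 1² = 1, 5^16 ≡ 1² = 1. So 5^16 ≡ 1 (mod 26).
So ψ(1) = ψ(5) = 1 while 1 ≠ 5, so ψ is not injective.
Since ψ is not injective, we determine |image(ψ)|. Computing x^16 mod 26 for each x (by repeated squaring, reducing mod 26 at every step), the values ψ(0), ψ(1), …, ψ(25) are: 0, 1, 16, 3, 22, 1, 22, 9, 14, 9, 16, 3, 14, 13, 14, 3, 16, 9, 14, 9, 22, 1, 22, 3, 16, 1.
The distinct values are {0, 1, 3, 9, 13, 14, 16, 22}; there are 8 of them.

8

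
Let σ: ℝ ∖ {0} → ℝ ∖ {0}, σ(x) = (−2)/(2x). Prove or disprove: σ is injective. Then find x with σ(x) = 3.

-1/3

Suppose σ(x_1) = σ(x_2). Cross-multiplying: (−2)(2x_2) = (−2)(2x_1).
Expanding both sides and cancelling the symmetric terms leaves 4·(x_1 − x_2) = 0. Since 4 ≠ 0, x_1 = x_2. Hence σ is injective.
Solving σ(x) = 3: cross-multiplying gives −2 = 3(2x), which rearranges to −6x = 2, so x = −1/3.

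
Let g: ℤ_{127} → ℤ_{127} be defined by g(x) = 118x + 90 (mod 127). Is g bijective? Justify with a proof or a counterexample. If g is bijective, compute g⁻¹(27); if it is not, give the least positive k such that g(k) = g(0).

Recall that g is injective if g(u) = g(v) implies u = v.
If g(u) = g(v), then 118u ≡ 118v (mod 127). Because gcd(118, 127) = 1, we may cancel 118 to get u ≡ v (mod 127).
We now compute 118⁻¹ mod 127 explicitly. Euclid's algorithm: 127 = 1·118 + 9, 118 = 13·9 + 1; back-substituting gives 1 = 14·118 − 13·127, so 118⁻¹ ≡ 14 (mod 127).
For any y ∈ ℤ_{127}, x = 14(y − 90) mod 127 satisfies g(x) = 118·14(y − 90) + 90 ≡ y (since 118·14 ≡ 1 mod 127). So every y has a preimage.
So g is bijective.
Since g is bijective, we find g⁻¹(27): we need 118x ≡ 27 − 90 ≡ 64 (mod 127). Using 118⁻¹ = 14: x ≡ 14·64 = 896 = 7·127 + 7, so x = 7.
Check: g(7) = 118·7 + 90 = 916 = 7·127 + 27 ≡ 27 (mod 127).

7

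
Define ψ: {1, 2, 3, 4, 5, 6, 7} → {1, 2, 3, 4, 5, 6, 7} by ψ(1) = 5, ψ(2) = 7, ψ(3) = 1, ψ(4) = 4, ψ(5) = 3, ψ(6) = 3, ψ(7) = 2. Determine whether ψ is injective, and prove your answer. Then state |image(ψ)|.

6

ψ(5) = 3 = ψ(6) with 5 ≠ 6, so ψ is not injective.
The image of ψ is {1, 2, 3, 4, 5, 7}, which has 6 elements.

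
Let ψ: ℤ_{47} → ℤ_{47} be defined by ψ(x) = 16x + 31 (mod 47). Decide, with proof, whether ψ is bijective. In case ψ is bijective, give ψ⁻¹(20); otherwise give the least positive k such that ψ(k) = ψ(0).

Recall that injectivity means: for all a, b in the domain, ψ(a) = ψ(b) implies a = b.
If ψ(a) = ψ(b), then 16a ≡ 16b (mod 47). Because gcd(16, 47) = 1, we may cancel 16 to get a ≡ b (mod 47).
We now compute 16⁻¹ mod 47 explicitly. Euclid's algorithm: 47 = 2·16 + 15, 16 = 1·15 + 1; back-substituting gives 1 = 3·16 − 1·47, so 16⁻¹ ≡ 3 (mod 47).
For any y ∈ ℤ_{47}, x = 3(y − 31) mod 47 satisfies ψ(x) = 16·3(y − 31) + 31 ≡ y (since 16·3 ≡ 1 mod 47). So every y has a preimage.
Hence ψ is bijective.
Since ψ is bijective, we find ψ⁻¹(20): we need 16x ≡ 20 − 31 ≡ 36 (mod 47). Using 16⁻¹ = 3: x ≡ 3·36 = 108 = 2·47 + 14, so x = 14.
Check: ψ(14) = 16·14 + 31 = 255 = 5·47 + 20 ≡ 20 (mod 47).

14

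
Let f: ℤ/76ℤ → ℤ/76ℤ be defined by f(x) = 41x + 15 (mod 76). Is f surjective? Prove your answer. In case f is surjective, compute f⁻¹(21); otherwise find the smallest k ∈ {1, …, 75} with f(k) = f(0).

By definition, f is surjective if every y in the codomain equals f(x) for some x in the domain.
Since gcd(41, 76) = 1, 41 is invertible modulo 76. Euclid's algorithm: 76 = 1·41 + 35, 41 = 1·35 + 6, 35 = 5·6 + 5, 6 = 1·5 + 1; back-substituting gives 1 = 13·41 − 7·76, so 41⁻¹ ≡ 13 (mod 76).
For any y ∈ ℤ/76ℤ, x = 13(y − 15) mod 76 satisfies f(x) = 41·13(y − 15) + 15 ≡ y (since 41·13 ≡ 1 mod 76). So every y has a preimage.
So f is surjective.
Since f is surjective, we find f⁻¹(21): we need 41x ≡ 21 − 15 ≡ 6 (mod 76). Using 41⁻¹ = 13: x ≡ 13·6 = 78 = 1·76 + 2, so x = 2.
Check: f(2) = 41·2 + 15 = 97 = 1·76 + 21 ≡ 21 (mod 76).

2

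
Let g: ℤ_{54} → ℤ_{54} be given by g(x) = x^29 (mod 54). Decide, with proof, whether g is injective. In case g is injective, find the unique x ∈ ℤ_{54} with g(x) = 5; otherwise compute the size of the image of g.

g(0) = 0^29 = 0.
g(6): Repeated squaring mod 54: 6^1 ≡ 6, 6^2 ≡ 6² = 36, 6^4 ≡ 36² = 1296 ≡ 0, 6^8 ≡ 0² = 0, 6^16 ≡ 0² = 0. Since 29 = 16 + 8 + 4 + 1, 6^29 ≡ 0·0·0·6: 0·0 = 0, then 0·0 = 0, then 0·6 = 0. So 6^29 ≡ 0 (mod 54).
So g(0) = g(6) = 0 while 0 ≠ 6, so g is not injective.
Since g is not injective, we determine |image(g)|. Computing x^29 mod 54 for each x (by repeated squaring, reducing mod 54 at every step), the values g(0), g(1), …, g(53) are: 0, 1, 50, 27, 16, 29, 0, 49, 44, 27, 46, 41, 0, 7, 20, 27, 40, 35, 0, 37, 32, 27, 52, 11, 0, 31, 26, 27, 28, 23, 0, 43, 2, 27, 22, 17, 0, 19, 14, 27, 34, 47, 0, 13, 8, 27, 10, 5, 0, 25, 38, 27, 4, 53.
The distinct values are {0, 1, 2, 4, 5, 7, 8, 10, 11, 13, 14, 16, 17, 19, 20, 22, 23, 25, 26, 27, 28, 29, 31, 32, 34, 35, 37, 38, 40, 41, 43, 44, 46, 47, 49, 50, 52, 53}; there are 38 of them.

38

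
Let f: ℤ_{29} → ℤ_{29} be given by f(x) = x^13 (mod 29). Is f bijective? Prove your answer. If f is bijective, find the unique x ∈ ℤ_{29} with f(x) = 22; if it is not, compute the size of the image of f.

Since 29 is prime, the nonzero elements of ℤ_{29} form a cyclic group of order 28.
As gcd(13, 28) = 1, raising to the 13th power is a bijection on this group: if a^13 ≡ b^13 then (ab^{−1})^13 = 1, and the only element of order dividing gcd(13, 28) = 1 is 1, so a = b.
With f(0) = 0 this makes f injective on all of ℤ_{29}, hence bijective (finite equal-size domain and codomain). In particular f is bijective.
Since f is bijective, we find the preimage of 22. The inverse of x ↦ x^13 on (ℤ_{29})^× is x ↦ x^13, because 13·13 = 169 = 6·28 + 1 ≡ 1 (mod 28) and x^{28} = 1 for x ≠ 0 (Fermat). So f⁻¹(22) = 22^13 mod 29.
Repeated squaring mod 29: 22^1 ≡ 22, 22^2 ≡ 22² = 484 ≡ 20, 22^4 ≡ 20² = 400 ≡ 23, 22^8 ≡ 23² = 529 ≡ 7. Since 13 = 8 + 4 + 1, 22^13 ≡ 7·23·22: 7·23 = 161 ≡ 16, then 16·22 = 352 ≡ 4. So 22^13 ≡ 4 (mod 29).
Hence f⁻¹(22) = 4.

4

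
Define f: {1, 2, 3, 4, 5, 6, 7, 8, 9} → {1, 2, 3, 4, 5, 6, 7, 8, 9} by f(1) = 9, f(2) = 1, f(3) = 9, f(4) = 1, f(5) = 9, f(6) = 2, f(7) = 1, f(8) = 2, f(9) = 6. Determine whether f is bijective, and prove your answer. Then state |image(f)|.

f(1) = 9 = f(3) with 1 ≠ 3, so f is not injective, hence not bijective.
The image of f is {1, 2, 6, 9}, which has 4 elements.

4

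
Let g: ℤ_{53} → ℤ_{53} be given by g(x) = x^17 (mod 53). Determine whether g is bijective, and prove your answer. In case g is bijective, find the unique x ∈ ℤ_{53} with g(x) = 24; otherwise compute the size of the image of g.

Since 53 is prime, the nonzero elements of ℤ_{53} form a cyclic group of order 52.
As gcd(17, 52) = 1, raising to the 17th power is a bijection on this group: if a^17 ≡ b^17 then (ab^{−1})^17 = 1, and the only element of order dividing gcd(17, 52) = 1 is 1, so a = b.
With g(0) = 0 this makes g injective on all of ℤ_{53}, hence bijective (finite equal-size domain and codomain). In particular g is bijective.
Since g is bijective, we find the preimage of 24. The inverse of x ↦ x^17 on (ℤ_{53})^× is x ↦ x^49, because 17·49 = 833 = 16·52 + 1 ≡ 1 (mod 52) and x^{52} = 1 for x ≠ 0 (Fermat). So g⁻¹(24) = 24^49 mod 53.
Repeated squaring mod 53: 24^1 ≡ 24, 24^2 ≡ 24² = 576 ≡ 46, 24^4 ≡ 46² = 2116 ≡ 49, 24^8 ≡ 49² = 2401 ≡ 16, 24^16 ≡ 16² = 256 ≡ 44, 24^32 ≡ 44² = 1936 ≡ 28. Since 49 = 32 + 16 + 1, 24^49 ≡ 28·44·24: 28·44 = 1232 ≡ 13, then 13·24 = 312 ≡ 47. So 24^49 ≡ 47 (mod 53).
Hence g⁻¹(24) = 47.

47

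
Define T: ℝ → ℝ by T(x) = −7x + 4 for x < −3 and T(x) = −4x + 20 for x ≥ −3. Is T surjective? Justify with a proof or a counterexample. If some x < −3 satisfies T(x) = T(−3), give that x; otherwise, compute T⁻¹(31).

-4

Both pieces are strictly decreasing (slopes −7 and −4), so each is injective on its own interval.
The left piece maps (−∞, −3) onto (25, ∞); the right piece maps [−3, ∞) onto (−∞, 32].
The union (25, ∞) ∪ (−∞, 32] covers ℝ, so T is surjective.
For the follow-up: the images overlap, so an x < −3 with T(x) = T(−3) exists. T(−3) = 32; solving −7x + 4 = 32 for x < −3 gives x = (32 − 4)/(−7) = −4.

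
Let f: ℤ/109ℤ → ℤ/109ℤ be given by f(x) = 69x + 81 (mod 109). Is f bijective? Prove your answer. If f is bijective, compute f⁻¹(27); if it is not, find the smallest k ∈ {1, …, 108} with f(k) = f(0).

By definition, injectivity means: for all a, b in the domain, f(a) = f(b) implies a = b.
If f(a) = f(b), then 69a ≡ 69b (mod 109). Because gcd(69, 109) = 1, we may cancel 69 to get a ≡ b (mod 109).
We now compute 69⁻¹ mod 109 explicitly. Euclid's algorithm: 109 = 1·69 + 40, 69 = 1·40 + 29, 40 = 1·29 + 11, 29 = 2·11 + 7, 11 = 1·7 + 4, 7 = 1·4 + 3, 4 = 1·3 + 1; back-substituting gives 1 = 79·69 − 50·109, so 69⁻¹ ≡ 79 (mod 109).
Then y ↦ 79(y − 81) is a two-sided inverse to f, so every y ∈ ℤ/109ℤ has a preimage.
Thus f is bijective.
Since f is bijective, we find f⁻¹(27): we need 69x ≡ 27 − 81 ≡ 55 (mod 109). Using 69⁻¹ = 79: x ≡ 79·55 = 4345 = 39·109 + 94, so x = 94.
Check: f(94) = 69·94 + 81 = 6567 = 60·109 + 27 ≡ 27 (mod 109).

94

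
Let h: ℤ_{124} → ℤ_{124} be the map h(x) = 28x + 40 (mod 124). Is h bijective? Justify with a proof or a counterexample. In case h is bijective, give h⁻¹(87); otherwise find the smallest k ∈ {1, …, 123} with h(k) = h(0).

By definition, h is injective if h(s) = h(t) implies s = t.
We have gcd(28, 124) = 4 > 1. Taking s = 0 and t = 31: h(0) = 40 and h(31) = 28·31 + 40 = 908 ≡ 40 (mod 124).
So h(0) = h(31) while 0 ≠ 31, thus h is not injective, hence not bijective.
Since h is not bijective, we find the least positive k with h(k) = h(0): this means 28k ≡ 0 (mod 124), i.e. 124 ∣ 28k. Since gcd(28, 124) = 4, dividing through by 4 this holds exactly when 31 ∣ 7k, and as gcd(7, 31) = 1, exactly when 31 ∣ k.
The smallest positive such k is 31.

31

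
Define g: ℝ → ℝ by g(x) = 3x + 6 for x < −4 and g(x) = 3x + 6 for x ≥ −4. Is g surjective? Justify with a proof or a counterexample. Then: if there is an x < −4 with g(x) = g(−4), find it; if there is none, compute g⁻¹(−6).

Both pieces are strictly increasing (slopes 3 and 3), so each is injective on its own interval.
The left piece maps (−∞, −4) onto (−∞, −6); the right piece maps [−4, ∞) onto [−6, ∞).
These images together cover ℝ, so g is surjective.
Because the two images are disjoint, no x < −4 has g(x) = g(−4), so we compute g⁻¹(−6): −6 lies in [−6, ∞), so solve 3x + 6 = −6: x = (−6 − 6)/3 = −4.

-4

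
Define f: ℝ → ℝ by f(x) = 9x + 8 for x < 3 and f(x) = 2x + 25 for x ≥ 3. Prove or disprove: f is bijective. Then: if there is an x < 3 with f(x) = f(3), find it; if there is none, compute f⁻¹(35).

Both pieces are strictly increasing (slopes 9 and 2), so each is injective on its own interval.
The left piece maps (−∞, 3) onto (−∞, 35); the right piece maps [3, ∞) onto [31, ∞).
These images overlap. In particular f(3) = 31 (right piece), and solving 9x + 8 = 31 on the left piece gives x = 23/9 < 3.
So f(23/9) = f(3) with 23/9 ≠ 3, and f is not injective, hence not bijective. This x = 23/9 is the requested value below 3.

23/9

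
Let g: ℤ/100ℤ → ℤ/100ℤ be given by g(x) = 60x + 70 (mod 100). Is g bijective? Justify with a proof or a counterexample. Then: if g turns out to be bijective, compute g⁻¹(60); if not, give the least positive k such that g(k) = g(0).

5

We have gcd(60, 100) = 20 > 1. Taking u = 0 and v = 5: g(0) = 70 and g(5) = 60·5 + 70 = 370 ≡ 70 (mod 100).
So g(0) = g(5) while 0 ≠ 5, hence g is not injective, hence not bijective.
Since g is not bijective, we find the least positive k with g(k) = g(0): this means 60k ≡ 0 (mod 100), i.e. 100 ∣ 60k. Since gcd(60, 100) = 20, dividing through by 20 this holds exactly when 5 ∣ 3k, and as gcd(3, 5) = 1, exactly when 5 ∣ k.
The smallest positive such k is 5.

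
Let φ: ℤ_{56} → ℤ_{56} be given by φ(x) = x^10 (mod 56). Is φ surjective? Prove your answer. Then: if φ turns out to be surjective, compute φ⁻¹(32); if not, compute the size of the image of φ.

φ(6): Repeated squaring mod 56: 6^1 ≡ 6, 6^2 ≡ 6² = 36, 6^4 ≡ 36² = 1296 ≡ 8, 6^8 ≡ 8² = 64 ≡ 8. Since 10 = 8 + 2, 6^10 ≡ 8·36: 8·36 = 288 ≡ 8. So 6^10 ≡ 8 (mod 56).
φ(8): Repeated squaring mod 56: 8^1 ≡ 8, 8^2 ≡ 8² = 64 ≡ 8, 8^4 ≡ 8² = 64 ≡ 8, 8^8 ≡ 8² = 64 ≡ 8. Since 10 = 8 + 2, 8^10 ≡ 8·8: 8·8 = 64 ≡ 8. So 8^10 ≡ 8 (mod 56).
So φ(6) = φ(8) = 8 while 6 ≠ 8, therefore φ is not injective.
A non-injective map from the 56-element set ℤ_{56} to itself takes at most 55 distinct values, so it cannot be surjective. Therefore φ is not surjective.
Since φ is not surjective, we determine |image(φ)|. Computing x^10 mod 56 for each x (by repeated squaring, reducing mod 56 at every step), the values φ(0), φ(1), …, φ(55) are: 0, 1, 16, 25, 32, 9, 8, 49, 8, 9, 32, 25, 16, 1, 0, 1, 16, 25, 32, 9, 8, 49, 8, 9, 32, 25, 16, 1, 0, 1, 16, 25, 32, 9, 8, 49, 8, 9, 32, 25, 16, 1, 0, 1, 16, 25, 32, 9, 8, 49, 8, 9, 32, 25, 16, 1.
The distinct values are {0, 1, 8, 9, 16, 25, 32, 49}; there are 8 of them.

8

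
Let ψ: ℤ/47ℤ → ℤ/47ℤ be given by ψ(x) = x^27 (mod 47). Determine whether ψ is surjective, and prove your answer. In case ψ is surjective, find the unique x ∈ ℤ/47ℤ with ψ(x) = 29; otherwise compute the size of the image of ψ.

31

Since 47 is prime, the nonzero elements of ℤ/47ℤ form a cyclic group of order 46.
As gcd(27, 46) = 1, raising to the 27th power is a bijection on this group: if x_1^27 ≡ x_2^27 then (x_1x_2^{−1})^27 = 1, and the only element of order dividing gcd(27, 46) = 1 is 1, so x_1 = x_2.
With ψ(0) = 0 this makes ψ injective on all of ℤ/47ℤ, hence bijective (finite equal-size domain and codomain). In particular ψ is surjective.
Since ψ is surjective, we find the preimage of 29. The inverse of x ↦ x^27 on (ℤ/47ℤ)^× is x ↦ x^29, because 27·29 = 783 = 17·46 + 1 ≡ 1 (mod 46) and x^{46} = 1 for x ≠ 0 (Fermat). So ψ⁻¹(29) = 29^29 mod 47.
Repeated squaring mod 47: 29^1 ≡ 29, 29^2 ≡ 29² = 841 ≡ 42, 29^4 ≡ 42² = 1764 ≡ 25, 29^8 ≡ 25² = 625 ≡ 14, 29^16 ≡ 14² = 196 ≡ 8. Since 29 = 16 + 8 + 4 + 1, 29^29 ≡ 8·14·25·29: 8·14 = 112 ≡ 18, then 18·25 = 450 ≡ 27, then 27·29 = 783 ≡ 31. So 29^29 ≡ 31 (mod 47).
Hence ψ⁻¹(29) = 31.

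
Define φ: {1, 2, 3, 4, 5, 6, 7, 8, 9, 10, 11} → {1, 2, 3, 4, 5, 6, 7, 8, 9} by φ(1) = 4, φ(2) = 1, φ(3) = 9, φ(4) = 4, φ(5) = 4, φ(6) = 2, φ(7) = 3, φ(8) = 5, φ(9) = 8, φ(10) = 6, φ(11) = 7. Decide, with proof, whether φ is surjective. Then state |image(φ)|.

Every element of the codomain has a preimage: 1 = φ(2), 2 = φ(6), 3 = φ(7), 4 = φ(1), 5 = φ(8), 6 = φ(10), 7 = φ(11), 8 = φ(9), 9 = φ(3).
Thus φ is surjective.
The image of φ is {1, 2, 3, 4, 5, 6, 7, 8, 9}, which has 9 elements.

9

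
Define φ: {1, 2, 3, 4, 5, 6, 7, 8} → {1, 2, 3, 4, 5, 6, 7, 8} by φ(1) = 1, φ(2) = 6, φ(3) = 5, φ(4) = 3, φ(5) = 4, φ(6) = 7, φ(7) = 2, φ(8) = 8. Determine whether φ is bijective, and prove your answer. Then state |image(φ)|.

8

The values 1, 6, 5, 3, 4, 7, 2, 8 are a permutation of {1, 2, 3, 4, 5, 6, 7, 8}: each element appears exactly once.
So φ is injective and surjective, hence bijective.
The image of φ is {1, 2, 3, 4, 5, 6, 7, 8}, which has 8 elements.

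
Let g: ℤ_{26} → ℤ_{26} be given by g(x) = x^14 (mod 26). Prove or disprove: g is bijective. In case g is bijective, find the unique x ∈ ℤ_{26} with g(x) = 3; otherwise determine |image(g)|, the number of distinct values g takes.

g(12): Repeated squaring mod 26: 12^1 ≡ 12, 12^2 ≡ 12² = 144 ≡ 14, 12^4 ≡ 14² = 196 ≡ 14, 12^8 ≡ 14² = 196 ≡ 14. Since 14 = 8 + 4 + 2, 12^14 ≡ 14·14·14: 14·14 = 196 ≡ 14, then 14·14 = 196 ≡ 14. So 12^14 ≡ 14 (mod 26).
g(14): Repeated squaring mod 26: 14^1 ≡ 14, 14^2 ≡ 14² = 196 ≡ 14, 14^4 ≡ 14² = 196 ≡ 14, 14^8 ≡ 14² = 196 ≡ 14. Since 14 = 8 + 4 + 2, 14^14 ≡ 14·14·14: 14·14 = 196 ≡ 14, then 14·14 = 196 ≡ 14. So 14^14 ≡ 14 (mod 26).
So g(12) = g(14) = 14 while 12 ≠ 14, hence g is not injective, hence not bijective.
Since g is not bijective, we determine |image(g)|. Computing x^14 mod 26 for each x (by repeated squaring, reducing mod 26 at every step), the values g(0), g(1), …, g(25) are: 0, 1, 4, 9, 16, 25, 10, 23, 12, 3, 22, 17, 14, 13, 14, 17, 22, 3, 12, 23, 10, 25, 16, 9, 4, 1.
The distinct values are {0, 1, 3, 4, 9, 10, 12, 13, 14, 16, 17, 22, 23, 25}; there are 14 of them.

14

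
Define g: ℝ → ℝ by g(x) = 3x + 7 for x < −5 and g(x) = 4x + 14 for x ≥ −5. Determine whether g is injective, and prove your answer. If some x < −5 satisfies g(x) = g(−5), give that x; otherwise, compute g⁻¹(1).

Both pieces are strictly increasing (slopes 3 and 4), so each is injective on its own interval.
The left piece maps (−∞, −5) onto (−∞, −8); the right piece maps [−5, ∞) onto [−6, ∞).
These images are disjoint, so no value is attained by both pieces. So g is injective.
Because the two images are disjoint, no x < −5 has g(x) = g(−5), so we compute g⁻¹(1): 1 lies in [−6, ∞), so solve 4x + 14 = 1: x = (1 − 14)/4 = −13/4.

-13/4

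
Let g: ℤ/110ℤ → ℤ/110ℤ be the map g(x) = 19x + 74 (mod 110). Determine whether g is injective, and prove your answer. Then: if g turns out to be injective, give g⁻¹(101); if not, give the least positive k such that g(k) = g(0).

Suppose g(s) = g(t) in ℤ/110ℤ. Then 19s + 74 ≡ 19t + 74 (mod 110), so 19(s − t) ≡ 0 (mod 110).
Since gcd(19, 110) = 1, 19 is invertible modulo 110, hence s − t ≡ 0 (mod 110), i.e. s = t.
Therefore g is injective.
We now compute 19⁻¹ mod 110 explicitly. Euclid's algorithm: 110 = 5·19 + 15, 19 = 1·15 + 4, 15 = 3·4 + 3, 4 = 1·3 + 1; back-substituting gives 1 = 29·19 − 5·110, so 19⁻¹ ≡ 29 (mod 110).
Since g is injective, we find g⁻¹(101): we need 19x ≡ 101 − 74 ≡ 27 (mod 110). Using 19⁻¹ = 29: x ≡ 29·27 = 783 = 7·110 + 13, so x = 13.
Check: g(13) = 19·13 + 74 = 321 = 2·110 + 101 ≡ 101 (mod 110).

13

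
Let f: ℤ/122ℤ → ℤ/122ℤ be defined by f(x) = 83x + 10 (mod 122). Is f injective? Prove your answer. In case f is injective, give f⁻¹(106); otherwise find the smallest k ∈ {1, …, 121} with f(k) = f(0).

Suppose f(a) = f(b) in ℤ/122ℤ. Then 83a + 10 ≡ 83b + 10 (mod 122), therefore 83(a − b) ≡ 0 (mod 122).
Since gcd(83, 122) = 1, 83 is invertible modulo 122, hence a − b ≡ 0 (mod 122), i.e. a = b.
Therefore f is injective.
We now compute 83⁻¹ mod 122 explicitly. Euclid's algorithm: 122 = 1·83 + 39, 83 = 2·39 + 5, 39 = 7·5 + 4, 5 = 1·4 + 1; back-substituting gives 1 = 25·83 − 17·122, so 83⁻¹ ≡ 25 (mod 122).
Since f is injective, we compute f⁻¹(106): solve 83x + 10 ≡ 106 (mod 122), i.e. 83x ≡ 96 (mod 122).
Multiplying by 83⁻¹ = 25 gives x ≡ 25·96 = 2400 = 19·122 + 82 ≡ 82 (mod 122).
Check: f(82) = 83·82 + 10 = 6816 = 55·122 + 106 ≡ 106 (mod 122).

82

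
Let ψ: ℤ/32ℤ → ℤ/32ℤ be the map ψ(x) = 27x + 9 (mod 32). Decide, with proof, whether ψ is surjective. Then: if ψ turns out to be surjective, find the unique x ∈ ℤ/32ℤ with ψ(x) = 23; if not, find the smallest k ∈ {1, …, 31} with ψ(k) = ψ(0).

Recall: ψ is surjective if every y in the codomain equals ψ(x) for some x in the domain.
Since gcd(27, 32) = 1, 27 is invertible modulo 32. Euclid's algorithm: 32 = 1·27 + 5, 27 = 5·5 + 2, 5 = 2·2 + 1; back-substituting gives 1 = 19·27 − 16·32, so 27⁻¹ ≡ 19 (mod 32).
For any y ∈ ℤ/32ℤ, x = 19(y − 9) mod 32 satisfies ψ(x) = 27·19(y − 9) + 9 ≡ y (since 27·19 ≡ 1 mod 32). So every y has a preimage.
Thus ψ is surjective.
Since ψ is surjective, we find ψ⁻¹(23): we need 27x ≡ 23 − 9 ≡ 14 (mod 32). Using 27⁻¹ = 19: x ≡ 19·14 = 266 = 8·32 + 10, so x = 10.
Check: ψ(10) = 27·10 + 9 = 279 = 8·32 + 23 ≡ 23 (mod 32).

10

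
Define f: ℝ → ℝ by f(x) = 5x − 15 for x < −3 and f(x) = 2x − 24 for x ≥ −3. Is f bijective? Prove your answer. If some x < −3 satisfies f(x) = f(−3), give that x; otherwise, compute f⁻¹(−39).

-24/5

Both pieces are strictly increasing (slopes 5 and 2), so each is injective on its own interval.
The left piece maps (−∞, −3) onto (−∞, −30); the right piece maps [−3, ∞) onto [−30, ∞).
Since −30 = −30, the images partition ℝ: f is injective and surjective, hence bijective.
Because the two images are disjoint, no x < −3 has f(x) = f(−3), so we compute f⁻¹(−39): −39 lies in (−∞, −30), so solve 5x − 15 = −39: x = (−39 + 15)/5 = −24/5.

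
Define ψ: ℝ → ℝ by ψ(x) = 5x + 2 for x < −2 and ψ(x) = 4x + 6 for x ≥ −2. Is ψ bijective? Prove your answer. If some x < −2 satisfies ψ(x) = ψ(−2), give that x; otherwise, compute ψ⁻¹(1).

Both pieces are strictly increasing (slopes 5 and 4), so each is injective on its own interval.
The left piece maps (−∞, −2) onto (−∞, −8); the right piece maps [−2, ∞) onto [−2, ∞).
The images leave a gap (−8 has no preimage), so ψ is not surjective, hence not bijective.
Because the two images are disjoint, no x < −2 has ψ(x) = ψ(−2), so we compute ψ⁻¹(1): 1 lies in [−2, ∞), so solve 4x + 6 = 1: x = (1 − 6)/4 = −5/4.

-5/4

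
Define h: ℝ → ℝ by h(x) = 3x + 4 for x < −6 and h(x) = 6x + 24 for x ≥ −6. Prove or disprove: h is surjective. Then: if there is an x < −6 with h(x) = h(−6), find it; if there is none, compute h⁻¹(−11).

Both pieces are strictly increasing (slopes 3 and 6), so each is injective on its own interval.
The left piece maps (−∞, −6) onto (−∞, −14); the right piece maps [−6, ∞) onto [−12, ∞).
The union (−∞, −14) ∪ [−12, ∞) omits the interval between −14 and −12; in particular −14 has no preimage. So h is not surjective.
Because the two images are disjoint, no x < −6 has h(x) = h(−6), so we compute h⁻¹(−11): −11 lies in [−12, ∞), so solve 6x + 24 = −11: x = (−11 − 24)/6 = −35/6.

-35/6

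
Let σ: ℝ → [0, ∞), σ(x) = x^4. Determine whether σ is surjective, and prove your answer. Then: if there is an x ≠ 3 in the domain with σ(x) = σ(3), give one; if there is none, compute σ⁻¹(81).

For any y ∈ [0, ∞), x = y^{1/4} ∈ ℝ satisfies x^4 = y, so σ is surjective.
For the follow-up, such an x exists: taking x = −3 ∈ ℝ gives σ(−3) = 81 = σ(3) with −3 ≠ 3.

-3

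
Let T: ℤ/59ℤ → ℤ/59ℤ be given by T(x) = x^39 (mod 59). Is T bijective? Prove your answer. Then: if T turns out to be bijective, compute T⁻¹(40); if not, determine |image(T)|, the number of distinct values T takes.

44

Since 59 is prime, the nonzero elements of ℤ/59ℤ form a cyclic group of order 58.
As gcd(39, 58) = 1, raising to the 39th power is a bijection on this group: if a^39 ≡ b^39 then (ab^{−1})^39 = 1, and the only element of order dividing gcd(39, 58) = 1 is 1, so a = b.
With T(0) = 0 this makes T injective on all of ℤ/59ℤ, hence bijective (finite equal-size domain and codomain). In particular T is bijective.
Since T is bijective, we find the preimage of 40. The inverse of x ↦ x^39 on (ℤ/59ℤ)^× is x ↦ x^3, because 39·3 = 117 = 2·58 + 1 ≡ 1 (mod 58) and x^{58} = 1 for x ≠ 0 (Fermat). So T⁻¹(40) = 40^3 mod 59.
Repeated squaring mod 59: 40^1 ≡ 40, 40^2 ≡ 40² = 1600 ≡ 7. Since 3 = 2 + 1, 40^3 ≡ 7·40: 7·40 = 280 ≡ 44. So 40^3 ≡ 44 (mod 59).
Hence T⁻¹(40) = 44.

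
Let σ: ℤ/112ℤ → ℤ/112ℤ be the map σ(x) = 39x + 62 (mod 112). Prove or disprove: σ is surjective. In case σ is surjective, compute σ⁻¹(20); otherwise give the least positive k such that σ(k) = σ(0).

42

Recall: surjectivity means every element of the codomain has a preimage under σ.
Since gcd(39, 112) = 1, 39 is invertible modulo 112. Euclid's algorithm: 112 = 2·39 + 34, 39 = 1·34 + 5, 34 = 6·5 + 4, 5 = 1·4 + 1; back-substituting gives 1 = 23·39 − 8·112, so 39⁻¹ ≡ 23 (mod 112).
Then y ↦ 23(y − 62) is a two-sided inverse to σ, so every y ∈ ℤ/112ℤ has a preimage.
Therefore σ is surjective.
Since σ is surjective, we compute σ⁻¹(20): solve 39x + 62 ≡ 20 (mod 112), i.e. 39x ≡ 70 (mod 112).
Multiplying by 39⁻¹ = 23 gives x ≡ 23·70 = 1610 = 14·112 + 42 ≡ 42 (mod 112).
Check: σ(42) = 39·42 + 62 = 1700 = 15·112 + 20 ≡ 20 (mod 112).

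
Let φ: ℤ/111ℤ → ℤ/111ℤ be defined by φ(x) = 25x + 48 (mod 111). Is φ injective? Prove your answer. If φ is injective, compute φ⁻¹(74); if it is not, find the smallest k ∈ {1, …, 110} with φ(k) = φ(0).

Recall that φ is injective when φ(a) = φ(b) forces a = b.
Suppose φ(a) = φ(b) in ℤ/111ℤ. Then 25a + 48 ≡ 25b + 48 (mod 111), so 25(a − b) ≡ 0 (mod 111).
Since gcd(25, 111) = 1, 25 is invertible modulo 111, thus a − b ≡ 0 (mod 111), i.e. a = b.
Hence φ is injective.
We now compute 25⁻¹ mod 111 explicitly. Euclid's algorithm: 111 = 4·25 + 11, 25 = 2·11 + 3, 11 = 3·3 + 2, 3 = 1·2 + 1; back-substituting gives 1 = 40·25 − 9·111, so 25⁻¹ ≡ 40 (mod 111).
Since φ is injective, we compute φ⁻¹(74): solve 25x + 48 ≡ 74 (mod 111), i.e. 25x ≡ 26 (mod 111).
Multiplying by 25⁻¹ = 40 gives x ≡ 40·26 = 1040 = 9·111 + 41 ≡ 41 (mod 111).
Check: φ(41) = 25·41 + 48 = 1073 = 9·111 + 74 ≡ 74 (mod 111).

41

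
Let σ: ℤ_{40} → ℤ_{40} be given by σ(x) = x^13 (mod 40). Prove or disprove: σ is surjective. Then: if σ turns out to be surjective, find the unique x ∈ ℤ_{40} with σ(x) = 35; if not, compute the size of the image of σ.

σ(0) = 0^13 = 0.
σ(10): Repeated squaring mod 40: 10^1 ≡ 10, 10^2 ≡ 10² = 100 ≡ 20, 10^4 ≡ 20² = 400 ≡ 0, 10^8 ≡ 0² = 0. Since 13 = 8 + 4 + 1, 10^13 ≡ 0·0·10: 0·0 = 0, then 0·10 = 0. So 10^13 ≡ 0 (mod 40).
So σ(0) = σ(10) = 0 while 0 ≠ 10, therefore σ is not injective.
A non-injective map from the 40-element set ℤ_{40} to itself takes at most 39 distinct values, so it cannot be surjective. Hence σ is not surjective.
Since σ is not surjective, we determine |image(σ)|. Computing x^13 mod 40 for each x (by repeated squaring, reducing mod 40 at every step), the values σ(0), σ(1), …, σ(39) are: 0, 1, 32, 3, 24, 5, 16, 7, 8, 9, 0, 11, 32, 13, 24, 15, 16, 17, 8, 19, 0, 21, 32, 23, 24, 25, 16, 27, 8, 29, 0, 31, 32, 33, 24, 35, 16, 37, 8, 39.
The distinct values are {0, 1, 3, 5, 7, 8, 9, 11, 13, 15, 16, 17, 19, 21, 23, 24, 25, 27, 29, 31, 32, 33, 35, 37, 39}; there are 25 of them.

25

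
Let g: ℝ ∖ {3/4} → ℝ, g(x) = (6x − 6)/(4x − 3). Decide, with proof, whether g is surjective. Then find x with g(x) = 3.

If g(x) = 3/2, cross-multiplying gives 4(6x − 6) = 6(4x − 3), which simplifies to −24 = −18 — false.  So 3/2 has no preimage and g is not surjective.
Solving g(x) = 3: cross-multiplying gives 6x − 6 = 3(4x − 3), which rearranges to −6x = −3, so x = 1/2.

1/2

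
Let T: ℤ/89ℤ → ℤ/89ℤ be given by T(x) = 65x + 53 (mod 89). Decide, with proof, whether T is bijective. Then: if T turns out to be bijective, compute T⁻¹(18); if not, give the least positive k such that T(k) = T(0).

If T(x_1) = T(x_2), then 65x_1 ≡ 65x_2 (mod 89). Because gcd(65, 89) = 1, we may cancel 65 to get x_1 ≡ x_2 (mod 89).
We now compute 65⁻¹ mod 89 explicitly. Euclid's algorithm: 89 = 1·65 + 24, 65 = 2·24 + 17, 24 = 1·17 + 7, 17 = 2·7 + 3, 7 = 2·3 + 1; back-substituting gives 1 = 63·65 − 46·89, so 65⁻¹ ≡ 63 (mod 89).
For any y ∈ ℤ/89ℤ, x = 63(y − 53) mod 89 satisfies T(x) = 65·63(y − 53) + 53 ≡ y (since 65·63 ≡ 1 mod 89). So every y has a preimage.
Hence T is bijective.
Since T is bijective, we compute T⁻¹(18): solve 65x + 53 ≡ 18 (mod 89), i.e. 65x ≡ 54 (mod 89).
Multiplying by 65⁻¹ = 63 gives x ≡ 63·54 = 3402 = 38·89 + 20 ≡ 20 (mod 89).
Check: T(20) = 65·20 + 53 = 1353 = 15·89 + 18 ≡ 18 (mod 89).

20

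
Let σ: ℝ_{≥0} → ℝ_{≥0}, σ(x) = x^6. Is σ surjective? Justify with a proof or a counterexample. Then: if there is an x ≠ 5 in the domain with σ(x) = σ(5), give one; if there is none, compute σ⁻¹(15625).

5

For any y ∈ ℝ_{≥0}, x = y^{1/6} ∈ ℝ_{≥0} gives σ(x) = y, so σ is surjective.
Since x ↦ x^6 is strictly increasing on ℝ_{≥0}, it is injective there, so no x ≠ 5 in the domain has σ(x) = σ(5). We therefore compute σ⁻¹(15625) = 15625^{1/6} = 5 (indeed 5^6 = 15625).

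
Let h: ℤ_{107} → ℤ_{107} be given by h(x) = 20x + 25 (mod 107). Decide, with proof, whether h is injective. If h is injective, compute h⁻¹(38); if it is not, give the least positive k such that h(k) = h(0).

6

By definition, h is injective when h(x_1) = h(x_2) forces x_1 = x_2.
If h(x_1) = h(x_2), then 20x_1 ≡ 20x_2 (mod 107). Because gcd(20, 107) = 1, we may cancel 20 to get x_1 ≡ x_2 (mod 107).
Therefore h is injective.
We now compute 20⁻¹ mod 107 explicitly. Euclid's algorithm: 107 = 5·20 + 7, 20 = 2·7 + 6, 7 = 1·6 + 1; back-substituting gives 1 = 91·20 − 17·107, so 20⁻¹ ≡ 91 (mod 107).
Since h is injective, we compute h⁻¹(38): solve 20x + 25 ≡ 38 (mod 107), i.e. 20x ≡ 13 (mod 107).
Multiplying by 20⁻¹ = 91 gives x ≡ 91·13 = 1183 = 11·107 + 6 ≡ 6 (mod 107).
Check: h(6) = 20·6 + 25 = 145 = 1·107 + 38 ≡ 38 (mod 107).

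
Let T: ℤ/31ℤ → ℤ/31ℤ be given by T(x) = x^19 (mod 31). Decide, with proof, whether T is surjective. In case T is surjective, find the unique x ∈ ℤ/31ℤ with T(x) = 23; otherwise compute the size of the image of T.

27

Since 31 is prime, the nonzero elements of ℤ/31ℤ form a cyclic group of order 30.
As gcd(19, 30) = 1, raising to the 19th power is a bijection on this group: if a^19 ≡ b^19 then (ab^{−1})^19 = 1, and the only element of order dividing gcd(19, 30) = 1 is 1, so a = b.
With T(0) = 0 this makes T injective on all of ℤ/31ℤ, hence bijective (finite equal-size domain and codomain). In particular T is surjective.
Since T is surjective, we find the preimage of 23. The inverse of x ↦ x^19 on (ℤ/31ℤ)^× is x ↦ x^19, because 19·19 = 361 = 12·30 + 1 ≡ 1 (mod 30) and x^{30} = 1 for x ≠ 0 (Fermat). So T⁻¹(23) = 23^19 mod 31.
Repeated squaring mod 31: 23^1 ≡ 23, 23^2 ≡ 23² = 529 ≡ 2, 23^4 ≡ 2² = 4, 23^8 ≡ 4² = 16, 23^16 ≡ 16² = 256 ≡ 8. Since 19 = 16 + 2 + 1, 23^19 ≡ 8·2·23: 8·2 = 16, then 16·23 = 368 ≡ 27. So 23^19 ≡ 27 (mod 31).
Hence T⁻¹(23) = 27.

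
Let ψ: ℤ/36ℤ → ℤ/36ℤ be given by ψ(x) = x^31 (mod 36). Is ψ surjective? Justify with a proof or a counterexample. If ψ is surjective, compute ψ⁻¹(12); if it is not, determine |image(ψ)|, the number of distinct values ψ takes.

21

ψ(0) = 0^31 = 0.
ψ(6): Repeated squaring mod 36: 6^1 ≡ 6, 6^2 ≡ 6² = 36 ≡ 0, 6^4 ≡ 0² = 0, 6^8 ≡ 0² = 0, 6^16 ≡ 0² = 0. Since 31 = 16 + 8 + 4 + 2 + 1, 6^31 ≡ 0·0·0·0·6: 0·0 = 0, then 0·0 = 0, then 0·0 = 0, then 0·6 = 0. So 6^31 ≡ 0 (mod 36).
So ψ(0) = ψ(6) = 0 while 0 ≠ 6, hence ψ is not injective.
A non-injective map from the 36-element set ℤ/36ℤ to itself takes at most 35 distinct values, so it cannot be surjective. Thus ψ is not surjective.
Since ψ is not surjective, we determine |image(ψ)|. Computing x^31 mod 36 for each x (by repeated squaring, reducing mod 36 at every step), the values ψ(0), ψ(1), …, ψ(35) are: 0, 1, 20, 27, 4, 5, 0, 7, 8, 9, 28, 11, 0, 13, 32, 27, 16, 17, 0, 19, 20, 9, 4, 23, 0, 25, 8, 27, 28, 29, 0, 31, 32, 9, 16, 35.
The distinct values are {0, 1, 4, 5, 7, 8, 9, 11, 13, 16, 17, 19, 20, 23, 25, 27, 28, 29, 31, 32, 35}; there are 21 of them.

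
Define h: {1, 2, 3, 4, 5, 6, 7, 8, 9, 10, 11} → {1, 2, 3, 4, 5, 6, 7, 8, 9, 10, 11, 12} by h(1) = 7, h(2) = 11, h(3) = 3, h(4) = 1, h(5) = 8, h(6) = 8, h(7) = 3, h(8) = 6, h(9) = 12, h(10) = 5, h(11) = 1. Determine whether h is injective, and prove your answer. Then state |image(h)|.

8

h(5) = 8 = h(6) with 5 ≠ 6, so h is not injective.
The image of h is {1, 3, 5, 6, 7, 8, 11, 12}, which has 8 elements.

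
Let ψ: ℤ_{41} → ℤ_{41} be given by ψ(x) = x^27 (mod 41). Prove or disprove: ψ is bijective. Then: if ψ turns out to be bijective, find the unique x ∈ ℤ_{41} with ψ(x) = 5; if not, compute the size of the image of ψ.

2

Since 41 is prime, the nonzero elements of ℤ_{41} form a cyclic group of order 40.
As gcd(27, 40) = 1, raising to the 27th power is a bijection on this group: if a^27 ≡ b^27 then (ab^{−1})^27 = 1, and the only element of order dividing gcd(27, 40) = 1 is 1, so a = b.
With ψ(0) = 0 this makes ψ injective on all of ℤ_{41}, hence bijective (finite equal-size domain and codomain). In particular ψ is bijective.
Since ψ is bijective, we find the preimage of 5. The inverse of x ↦ x^27 on (ℤ_{41})^× is x ↦ x^3, because 27·3 = 81 = 2·40 + 1 ≡ 1 (mod 40) and x^{40} = 1 for x ≠ 0 (Fermat). So ψ⁻¹(5) = 5^3 mod 41.
Repeated squaring mod 41: 5^1 ≡ 5, 5^2 ≡ 5² = 25. Since 3 = 2 + 1, 5^3 ≡ 25·5: 25·5 = 125 ≡ 2. So 5^3 ≡ 2 (mod 41).
Hence ψ⁻¹(5) = 2.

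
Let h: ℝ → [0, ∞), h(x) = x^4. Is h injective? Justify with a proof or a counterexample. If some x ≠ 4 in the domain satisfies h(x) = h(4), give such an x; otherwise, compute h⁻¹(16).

-4

h(4) = 256 = (−4)^4 = h(−4) (since 4 is even), with 4 ≠ −4. So h is not injective.
For the follow-up, such an x exists: taking x = −4 ∈ ℝ gives h(−4) = 256 = h(4) with −4 ≠ 4.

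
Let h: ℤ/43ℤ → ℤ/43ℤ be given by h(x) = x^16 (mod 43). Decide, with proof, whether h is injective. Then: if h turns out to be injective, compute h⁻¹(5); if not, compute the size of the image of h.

22

h(21): Repeated squaring mod 43: 21^1 ≡ 21, 21^2 ≡ 21² = 441 ≡ 11, 21^4 ≡ 11² = 121 ≡ 35, 21^8 ≡ 35² = 1225 ≡ 21, 21^16 ≡ 21² = 441 ≡ 11. So 21^16 ≡ 11 (mod 43).
h(22): Repeated squaring mod 43: 22^1 ≡ 22, 22^2 ≡ 22² = 484 ≡ 11, 22^4 ≡ 11² = 121 ≡ 35, 22^8 ≡ 35² = 1225 ≡ 21, 22^16 ≡ 21² = 441 ≡ 11. So 22^16 ≡ 11 (mod 43).
So h(21) = h(22) = 11 while 21 ≠ 22, so h is not injective.
Since h is not injective, we determine |image(h)|. Computing x^16 mod 43 for each x (by repeated squaring, reducing mod 43 at every step), the values h(0), h(1), …, h(42) are: 0, 1, 4, 23, 16, 40, 6, 36, 21, 13, 31, 35, 24, 25, 15, 17, 41, 14, 9, 10, 38, 11, 11, 38, 10, 9, 14, 41, 17, 15, 25, 24, 35, 31, 13, 21, 36, 6, 40, 16, 23, 4, 1.
The distinct values are {0, 1, 4, 6, 9, 10, 11, 13, 14, 15, 16, 17, 21, 23, 24, 25, 31, 35, 36, 38, 40, 41}; there are 22 of them.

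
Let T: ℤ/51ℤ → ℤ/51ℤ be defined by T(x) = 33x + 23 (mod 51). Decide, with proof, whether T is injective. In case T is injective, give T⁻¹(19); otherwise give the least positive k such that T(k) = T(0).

17

By definition, T is injective if T(u) = T(v) implies u = v.
We have gcd(33, 51) = 3 > 1. Taking u = 0 and v = 17: T(0) = 23 and T(17) = 33·17 + 23 = 584 ≡ 23 (mod 51).
So T(0) = T(17) while 0 ≠ 17, so T is not injective.
Since T is not injective, we find the least positive k with T(k) = T(0): this means 33k ≡ 0 (mod 51), i.e. 51 ∣ 33k. Since gcd(33, 51) = 3, dividing through by 3 this holds exactly when 17 ∣ 11k, and as gcd(11, 17) = 1, exactly when 17 ∣ k.
The smallest positive such k is 17.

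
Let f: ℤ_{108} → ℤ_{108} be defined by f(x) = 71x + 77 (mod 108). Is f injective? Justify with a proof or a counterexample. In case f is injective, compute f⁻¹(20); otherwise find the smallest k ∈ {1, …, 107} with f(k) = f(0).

57

Suppose f(u) = f(v) in ℤ_{108}. Then 71u + 77 ≡ 71v + 77 (mod 108), therefore 71(u − v) ≡ 0 (mod 108).
Since gcd(71, 108) = 1, 71 is invertible modulo 108, therefore u − v ≡ 0 (mod 108), i.e. u = v.
Therefore f is injective.
We now compute 71⁻¹ mod 108 explicitly. Euclid's algorithm: 108 = 1·71 + 37, 71 = 1·37 + 34, 37 = 1·34 + 3, 34 = 11·3 + 1; back-substituting gives 1 = 35·71 − 23·108, so 71⁻¹ ≡ 35 (mod 108).
Since f is injective, we find f⁻¹(20): we need 71x ≡ 20 − 77 ≡ 51 (mod 108). Using 71⁻¹ = 35: x ≡ 35·51 = 1785 = 16·108 + 57, so x = 57.
Check: f(57) = 71·57 + 77 = 4124 = 38·108 + 20 ≡ 20 (mod 108).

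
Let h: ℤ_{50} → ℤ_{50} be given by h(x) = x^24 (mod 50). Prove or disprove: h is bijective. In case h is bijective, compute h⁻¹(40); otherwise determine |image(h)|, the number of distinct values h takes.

12

h(1) = 1^24 = 1.
h(7): Repeated squaring mod 50: 7^1 ≡ 7, 7^2 ≡ 7² = 49, 7^4 ≡ 49² = 2401 ≡ 1, 7^8 ≡ 1² = 1, 7^16 ≡ 1² = 1. Since 24 = 16 + 8, 7^24 ≡ 1·1: 1·1 = 1. So 7^24 ≡ 1 (mod 50).
So h(1) = h(7) = 1 while 1 ≠ 7, hence h is not injective, hence not bijective.
Since h is not bijective, we determine |image(h)|. Computing x^24 mod 50 for each x (by repeated squaring, reducing mod 50 at every step), the values h(0), h(1), …, h(49) are: 0, 1, 16, 31, 6, 25, 46, 1, 46, 11, 0, 41, 36, 11, 16, 25, 36, 21, 26, 21, 0, 31, 6, 41, 26, 25, 26, 41, 6, 31, 0, 21, 26, 21, 36, 25, 16, 11, 36, 41, 0, 11, 46, 1, 46, 25, 6, 31, 16, 1.
The distinct values are {0, 1, 6, 11, 16, 21, 25, 26, 31, 36, 41, 46}; there are 12 of them.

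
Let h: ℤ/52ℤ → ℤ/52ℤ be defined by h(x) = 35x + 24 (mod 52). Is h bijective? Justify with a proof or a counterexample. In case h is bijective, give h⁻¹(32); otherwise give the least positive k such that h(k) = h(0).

By definition, injectivity means: for all a, b in the domain, h(a) = h(b) implies a = b.
Suppose h(a) = h(b) in ℤ/52ℤ. Then 35a + 24 ≡ 35b + 24 (mod 52), thus 35(a − b) ≡ 0 (mod 52).
Since gcd(35, 52) = 1, 35 is invertible modulo 52, hence a − b ≡ 0 (mod 52), i.e. a = b.
We now compute 35⁻¹ mod 52 explicitly. Euclid's algorithm: 52 = 1·35 + 17, 35 = 2·17 + 1; back-substituting gives 1 = 3·35 − 2·52, so 35⁻¹ ≡ 3 (mod 52).
Then y ↦ 3(y − 24) is a two-sided inverse to h, so every y ∈ ℤ/52ℤ has a preimage.
Therefore h is bijective.
Since h is bijective, we compute h⁻¹(32): solve 35x + 24 ≡ 32 (mod 52), i.e. 35x ≡ 8 (mod 52).
Multiplying by 35⁻¹ = 3 gives x ≡ 3·8 = 24 ≡ 24 (mod 52).
Check: h(24) = 35·24 + 24 = 864 = 16·52 + 32 ≡ 32 (mod 52).

24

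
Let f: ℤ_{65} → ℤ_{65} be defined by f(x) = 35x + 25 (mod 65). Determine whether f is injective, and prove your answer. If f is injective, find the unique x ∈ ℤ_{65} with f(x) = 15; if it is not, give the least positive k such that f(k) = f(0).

We have gcd(35, 65) = 5 > 1. Taking x_1 = 0 and x_2 = 13: f(0) = 25 and f(13) = 35·13 + 25 = 480 ≡ 25 (mod 65).
So f(0) = f(13) while 0 ≠ 13, hence f is not injective.
Since f is not injective, we find the least positive k with f(k) = f(0): this means 35k ≡ 0 (mod 65), i.e. 65 ∣ 35k. Since gcd(35, 65) = 5, dividing through by 5 this holds exactly when 13 ∣ 7k, and as gcd(7, 13) = 1, exactly when 13 ∣ k.
The smallest positive such k is 13.

13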